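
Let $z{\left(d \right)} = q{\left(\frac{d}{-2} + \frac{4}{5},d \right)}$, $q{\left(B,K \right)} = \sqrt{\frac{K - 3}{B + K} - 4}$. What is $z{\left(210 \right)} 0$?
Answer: $0$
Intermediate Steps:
$q{\left(B,K \right)} = \sqrt{-4 + \frac{-3 + K}{B + K}}$ ($q{\left(B,K \right)} = \sqrt{\frac{-3 + K}{B + K} - 4} = \sqrt{-4 + \frac{-3 + K}{B + K}}$)
$z{\left(d \right)} = \sqrt{\frac{- \frac{31}{5} - d}{\frac{4}{5} + \frac{d}{2}}}$ ($z{\left(d \right)} = \sqrt{\frac{-3 - 4 \left(\frac{d}{-2} + \frac{4}{5}\right) - 3 d}{\left(\frac{d}{-2} + \frac{4}{5}\right) + d}} = \sqrt{\frac{-3 - 4 \left(d \left(- \frac{1}{2}\right) + 4 \cdot \frac{1}{5}\right) - 3 d}{\left(d \left(- \frac{1}{2}\right) + 4 \cdot \frac{1}{5}\right) + d}} = \sqrt{\frac{-3 - 4 \left(- \frac{d}{2} + \frac{4}{5}\right) - 3 d}{\left(- \frac{d}{2} + \frac{4}{5}\right) + d}} = \sqrt{\frac{-3 - 4 \left(\frac{4}{5} - \frac{d}{2}\right) - 3 d}{\left(\frac{4}{5} - \frac{d}{2}\right) + d}} = \sqrt{\frac{-3 + \left(- \frac{16}{5} + 2 d\right) - 3 d}{\frac{4}{5} + \frac{d}{2}}} = \sqrt{\frac{- \frac{31}{5} - d}{\frac{4}{5} + \frac{d}{2}}}$)
$z{\left(210 \right)} 0 = \sqrt{2} \sqrt{\frac{-31 - 1050}{8 + 5 \cdot 210}} \cdot 0 = \sqrt{2} \sqrt{\frac{-31 - 1050}{8 + 1050}} \cdot 0 = \sqrt{2} \sqrt{\frac{1}{1058} \left(-1081\right)} 0 = \sqrt{2} \sqrt{- \frac{47}{46}} \cdot 0 = \sqrt{2} \frac{i \sqrt{2162}}{46} \cdot 0 = \frac{i \sqrt{1081}}{23} \cdot 0 = 0$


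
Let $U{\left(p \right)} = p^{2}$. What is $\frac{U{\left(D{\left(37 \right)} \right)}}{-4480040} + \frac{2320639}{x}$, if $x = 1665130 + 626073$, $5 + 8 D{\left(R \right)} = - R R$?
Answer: $\frac{3516244934899}{3494359519360} \approx 1.0063$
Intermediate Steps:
$D{\left(R \right)} = - \frac{5}{8} - \frac{R^{2}}{8}$ ($D{\left(R \right)} = - \frac{5}{8} + \frac{- R R}{8} = - \frac{5}{8} + \frac{\left(-1\right) R^{2}}{8} = - \frac{5}{8} - \frac{R^{2}}{8}$)
$x = 2291203$
$\frac{U{\left(D{\left(37 \right)} \right)}}{-4480040} + \frac{2320639}{x} = \frac{\left(- \frac{5}{8} - \frac{37^{2}}{8}\right)^{2}}{-4480040} + \frac{2320639}{2291203} = \left(- \frac{5}{8} - \frac{1369}{8}\right)^{2} \left(- \frac{1}{4480040}\right) + 2320639 \cdot \frac{1}{2291203} = \left(- \frac{5}{8} - \frac{1369}{8}\right)^{2} \left(- \frac{1}{4480040}\right) + \frac{2320639}{2291203} = \left(- \frac{687}{4}\right)^{2} \left(- \frac{1}{4480040}\right) + \frac{2320639}{2291203} = \frac{471969}{16} \left(- \frac{1}{4480040}\right) + \frac{2320639}{2291203} = - \frac{471969}{71680640} + \frac{2320639}{2291203} = \frac{3516244934899}{3494359519360}$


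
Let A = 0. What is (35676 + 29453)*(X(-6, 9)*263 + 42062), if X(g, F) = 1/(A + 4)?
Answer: 10974952919/4 ≈ 2.7437e+9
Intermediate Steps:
X(g, F) = 1/4 (X(g, F) = 1/(0 + 4) = 1/4)
(35676 + 29453)*(X(-6, 9)*263 + 42062) = (35676 + 29453)*((1/4)*263 + 42062) = 65129*(263/4 + 42062) = 65129*(168511/4) = 10974952919/4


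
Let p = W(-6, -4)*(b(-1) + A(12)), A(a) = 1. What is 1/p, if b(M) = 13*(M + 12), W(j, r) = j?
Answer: -1/864 ≈ -0.0011574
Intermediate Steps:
b(M) = 156 + 13*M (b(M) = 13*(12 + M) = 156 + 13*M)
p = -864 (p = -6*((156 + 13*(-1)) + 1) = -6*((156 - 13) + 1) = -6*(143 + 1) = -6*144 = -864)
1/p = 1/(-864) = -1/864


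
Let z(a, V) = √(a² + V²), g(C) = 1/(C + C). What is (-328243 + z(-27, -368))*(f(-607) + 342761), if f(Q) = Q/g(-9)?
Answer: -116095281941 + 353687*√136153 ≈ -1.1596e+11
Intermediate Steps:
g(C) = 1/(2*C)
f(Q) = -18*Q (f(Q) = Q/(((½)/(-9))) = Q/(((½)*(-⅑))) = Q/(-1/18) = Q*(-18) = -18*Q)
z(a, V) = √(V² + a²)
(-328243 + z(-27, -368))*(f(-607) + 342761) = (-328243 + √((-368)² + (-27)²))*(-18*(-607) + 342761) = (-328243 + √(135424 + 729))*(10926 + 342761) = (-328243 + √136153)*353687 = -116095281941 + 353687*√136153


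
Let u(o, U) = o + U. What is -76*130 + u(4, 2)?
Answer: -9874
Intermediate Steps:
u(o, U) = U + o
-76*130 + u(4, 2) = -76*130 + (2 + 4) = -9880 + 6 = -9874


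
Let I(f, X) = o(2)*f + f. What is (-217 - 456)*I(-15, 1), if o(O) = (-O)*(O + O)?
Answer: -70665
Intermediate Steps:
o(O) = -2*O² (o(O) = (-O)*(2*O) = -2*O²)
I(f, X) = -7*f (I(f, X) = (-2*2²)*f + f = (-2*4)*f + f = -8*f + f = -7*f)
(-217 - 456)*I(-15, 1) = (-217 - 456)*(-7*(-15)) = -673*105 = -70665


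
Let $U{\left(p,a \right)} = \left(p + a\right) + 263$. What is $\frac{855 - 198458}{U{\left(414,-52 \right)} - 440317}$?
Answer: $\frac{197603}{439692} \approx 0.44941$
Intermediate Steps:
$U{\left(p,a \right)} = 263 + a + p$ ($U{\left(p,a \right)} = \left(a + p\right) + 263 = 263 + a + p$)
$\frac{855 - 198458}{U{\left(414,-52 \right)} - 440317} = \frac{855 - 198458}{\left(263 - 52 + 414\right) - 440317} = - \frac{197603}{625 - 440317} = - \frac{197603}{-439692} = \left(-197603\right) \left(- \frac{1}{439692}\right) = \frac{197603}{439692}$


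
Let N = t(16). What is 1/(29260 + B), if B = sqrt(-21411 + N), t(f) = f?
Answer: 532/15566709 - I*sqrt(21395)/856168995 ≈ 3.4176e-5 - 1.7084e-7*I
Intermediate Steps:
N = 16
B = I*sqrt(21395) (B = sqrt(-21411 + 16) = sqrt(-21395) = I*sqrt(21395) ≈ 146.27*I)
1/(29260 + B) = 1/(29260 + I*sqrt(21395))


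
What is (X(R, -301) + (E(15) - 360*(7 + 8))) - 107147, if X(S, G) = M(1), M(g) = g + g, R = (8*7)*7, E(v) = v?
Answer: -112530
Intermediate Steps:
R = 392 (R = 56*7 = 392)
M(g) = 2*g
X(S, G) = 2 (X(S, G) = 2*1 = 2)
(X(R, -301) + (E(15) - 360*(7 + 8))) - 107147 = (2 + (15 - 360*(7 + 8))) - 107147 = (2 + (15 - 360*15)) - 107147 = (2 + (15 - 180*30)) - 107147 = (2 + (15 - 5400)) - 107147 = (2 - 5385) - 107147 = -5383 - 107147 = -112530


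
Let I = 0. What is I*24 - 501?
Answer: -501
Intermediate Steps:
I*24 - 501 = 0*24 - 501 = 0 - 501 = -501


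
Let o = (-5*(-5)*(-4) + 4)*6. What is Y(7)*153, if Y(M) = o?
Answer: -88128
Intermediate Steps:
o = -576 (o = (25*(-4) + 4)*6 = (-100 + 4)*6 = -96*6 = -576)
Y(M) = -576
Y(7)*153 = -576*153 = -88128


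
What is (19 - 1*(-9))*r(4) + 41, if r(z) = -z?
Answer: -71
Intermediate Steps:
(19 - 1*(-9))*r(4) + 41 = (19 - 1*(-9))*(-1*4) + 41 = (19 + 9)*(-4) + 41 = 28*(-4) + 41 = -112 + 41 = -71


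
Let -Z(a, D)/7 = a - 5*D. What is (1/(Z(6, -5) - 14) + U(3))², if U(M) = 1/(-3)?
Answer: 676/5929 ≈ 0.11402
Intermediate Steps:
Z(a, D) = -7*a + 35*D (Z(a, D) = -7*(a - 5*D) = -7*a + 35*D)
U(M) = -⅓
(1/(Z(6, -5) - 14) + U(3))² = (1/((-7*6 + 35*(-5)) - 14) - ⅓)² = (1/((-42 - 175) - 14) - ⅓)² = (1/(-217 - 14) - ⅓)² = (1/(-231) - ⅓)² = (-1/231 - ⅓)² = (-26/77)² = 676/5929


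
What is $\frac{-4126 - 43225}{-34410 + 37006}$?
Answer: $- \frac{47351}{2596} \approx -18.24$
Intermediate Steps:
$\frac{-4126 - 43225}{-34410 + 37006} = - \frac{47351}{2596}$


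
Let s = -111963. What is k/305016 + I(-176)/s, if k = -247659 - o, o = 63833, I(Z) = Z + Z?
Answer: -965783699/948625178 ≈ -1.0181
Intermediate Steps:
I(Z) = 2*Z
k = -311492 (k = -247659 - 1*63833 = -247659 - 63833 = -311492)
k/305016 + I(-176)/s = -311492/305016 + (2*(-176))/(-111963) = -311492*1/305016 - 352*(-1/111963) = -77873/76254 + 352/111963 = -965783699/948625178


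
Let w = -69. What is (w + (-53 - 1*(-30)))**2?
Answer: 8464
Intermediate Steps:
(w + (-53 - 1*(-30)))**2 = (-69 + (-53 - 1*(-30)))**2 = (-69 + (-53 + 30))**2 = (-69 - 23)**2 = (-92)**2 = 8464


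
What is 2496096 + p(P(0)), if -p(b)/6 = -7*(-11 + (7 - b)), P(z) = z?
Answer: 2495928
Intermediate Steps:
p(b) = -168 - 42*b (p(b) = -(-42)*(-11 + (7 - b)) = -(-42)*(-4 - b) = -6*(28 + 7*b) = -168 - 42*b)
2496096 + p(P(0)) = 2496096 + (-168 - 42*0) = 2496096 + (-168 + 0) = 2496096 - 168 = 2495928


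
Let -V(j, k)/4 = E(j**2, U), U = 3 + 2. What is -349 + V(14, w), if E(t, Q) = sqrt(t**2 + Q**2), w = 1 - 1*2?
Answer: -349 - 4*sqrt(38441) ≈ -1133.3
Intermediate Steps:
U = 5
w = -1 (w = 1 - 2 = -1)
E(t, Q) = sqrt(Q**2 + t**2)
V(j, k) = -4*sqrt(25 + j**4) (V(j, k) = -4*sqrt(5**2 + (j**2)**2) = -4*sqrt(25 + j**4))
-349 + V(14, w) = -349 - 4*sqrt(25 + 14**4) = -349 - 4*sqrt(25 + 38416) = -349 - 4*sqrt(38441)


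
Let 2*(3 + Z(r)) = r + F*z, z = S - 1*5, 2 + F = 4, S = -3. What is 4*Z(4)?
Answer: -36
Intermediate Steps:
F = 2 (F = -2 + 4 = 2)
z = -8 (z = -3 - 1*5 = -3 - 5 = -8)
Z(r) = -11 + r/2 (Z(r) = -3 + (r + 2*(-8))/2 = -3 + (r - 16)/2 = -3 + (-16 + r)/2 = -3 + (-8 + r/2) = -11 + r/2)
4*Z(4) = 4*(-11 + (½)*4) = 4*(-11 + 2) = 4*(-9) = -36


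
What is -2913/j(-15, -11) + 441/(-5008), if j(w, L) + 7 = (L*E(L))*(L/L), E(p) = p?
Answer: -2439763/95152 ≈ -25.641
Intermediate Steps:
j(w, L) = -7 + L**2 (j(w, L) = -7 + (L*L)*(L/L) = -7 + L**2*1 = -7 + L**2)
-2913/j(-15, -11) + 441/(-5008) = -2913/(-7 + (-11)**2) + 441/(-5008) = -2913/(-7 + 121) + 441*(-1/5008) = -2913/114 - 441/5008 = -2913*1/114 - 441/5008 = -971/38 - 441/5008 = -2439763/95152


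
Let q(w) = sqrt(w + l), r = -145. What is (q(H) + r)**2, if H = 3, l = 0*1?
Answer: (145 - sqrt(3))**2 ≈ 20526.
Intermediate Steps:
l = 0
q(w) = sqrt(w) (q(w) = sqrt(w + 0) = sqrt(w))
(q(H) + r)**2 = (sqrt(3) - 145)**2 = (-145 + sqrt(3))**2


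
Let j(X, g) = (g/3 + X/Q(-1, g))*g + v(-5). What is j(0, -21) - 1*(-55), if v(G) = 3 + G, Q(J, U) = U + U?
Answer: 200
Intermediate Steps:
Q(J, U) = 2*U
j(X, g) = -2 + g*(g/3 + X/(2*g)) (j(X, g) = (g/3 + X/((2*g)))*g + (3 - 5) = (g*(⅓) + X*(1/(2*g)))*g - 2 = (g/3 + X/(2*g))*g - 2 = g*(g/3 + X/(2*g)) - 2 = -2 + g*(g/3 + X/(2*g)))
j(0, -21) - 1*(-55) = (-2 + (½)*0 + (⅓)*(-21)²) - 1*(-55) = (-2 + 0 + (⅓)*441) + 55 = (-2 + 0 + 147) + 55 = 145 + 55 = 200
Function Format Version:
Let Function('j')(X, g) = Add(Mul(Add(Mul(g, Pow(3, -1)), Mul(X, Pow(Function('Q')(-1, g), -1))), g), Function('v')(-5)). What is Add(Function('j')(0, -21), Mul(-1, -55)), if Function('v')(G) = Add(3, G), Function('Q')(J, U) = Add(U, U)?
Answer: 200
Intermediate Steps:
Function('Q')(J, U) = Mul(2, U)
Function('j')(X, g) = Add(-2, Mul(g, Add(Mul(Rational(1, 3), g), Mul(Rational(1, 2), X, Pow(g, -1))))) (Function('j')(X, g) = Add(Mul(Add(Mul(g, Pow(3, -1)), Mul(X, Pow(Mul(2, g), -1))), g), Add(3, -5)) = Add(Mul(Add(Mul(g, Rational(1, 3)), Mul(X, Mul(Rational(1, 2), Pow(g, -1)))), g), -2) = Add(Mul(Add(Mul(Rational(1, 3), g), Mul(Rational(1, 2), X, Pow(g, -1))), g), -2) = Add(Mul(g, Add(Mul(Rational(1, 3), g), Mul(Rational(1, 2), X, Pow(g, -1)))), -2) = Add(-2, Mul(g, Add(Mul(Rational(1, 3), g), Mul(Rational(1, 2), X, Pow(g, -1))))))
Add(Function('j')(0, -21), Mul(-1, -55)) = Add(Add(-2, Mul(Rational(1, 2), 0), Mul(Rational(1, 3), Pow(-21, 2))), Mul(-1, -55)) = Add(Add(-2, 0, Mul(Rational(1, 3), 441)), 55) = Add(Add(-2, 0, 147), 55) = Add(145, 55) = 200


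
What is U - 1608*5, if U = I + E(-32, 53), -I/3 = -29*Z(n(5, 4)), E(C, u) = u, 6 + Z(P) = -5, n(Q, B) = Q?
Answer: -8944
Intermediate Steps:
Z(P) = -11 (Z(P) = -6 - 5 = -11)
I = -957 (I = -(-87)*(-11) = -3*319 = -957)
U = -904 (U = -957 + 53 = -904)
U - 1608*5 = -904 - 1608*5 = -904 - 1*8040 = -904 - 8040 = -8944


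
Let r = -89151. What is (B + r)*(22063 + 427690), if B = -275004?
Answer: -163779803715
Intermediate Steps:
(B + r)*(22063 + 427690) = (-275004 - 89151)*(22063 + 427690) = -364155*449753 = -163779803715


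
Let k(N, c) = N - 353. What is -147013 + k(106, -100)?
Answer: -147260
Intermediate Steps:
k(N, c) = -353 + N
-147013 + k(106, -100) = -147013 + (-353 + 106) = -147013 - 247 = -147260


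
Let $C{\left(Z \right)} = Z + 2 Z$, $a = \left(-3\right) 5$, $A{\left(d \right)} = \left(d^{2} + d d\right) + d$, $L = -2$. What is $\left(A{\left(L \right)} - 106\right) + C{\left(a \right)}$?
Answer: $-145$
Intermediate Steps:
$A{\left(d \right)} = d + 2 d^{2}$ ($A{\left(d \right)} = \left(d^{2} + d^{2}\right) + d = 2 d^{2} + d = d + 2 d^{2}$)
$a = -15$
$C{\left(Z \right)} = 3 Z$
$\left(A{\left(L \right)} - 106\right) + C{\left(a \right)} = \left(- 2 \left(1 + 2 \left(-2\right)\right) - 106\right) + 3 \left(-15\right) = \left(- 2 \left(1 - 4\right) - 106\right) - 45 = \left(\left(-2\right) \left(-3\right) - 106\right) - 45 = \left(6 - 106\right) - 45 = -100 - 45 = -145$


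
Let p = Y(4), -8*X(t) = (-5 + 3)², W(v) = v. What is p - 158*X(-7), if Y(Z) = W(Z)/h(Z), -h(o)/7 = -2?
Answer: 555/7 ≈ 79.286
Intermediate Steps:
h(o) = 14 (h(o) = -7*(-2) = 14)
X(t) = -½ (X(t) = -(-5 + 3)²/8 = -⅛*(-2)² = -⅛*4 = -½)
Y(Z) = Z/14
p = 2/7 (p = (1/14)*4 = 2/7 ≈ 0.28571)
p - 158*X(-7) = 2/7 - 158*(-½) = 2/7 + 79 = 555/7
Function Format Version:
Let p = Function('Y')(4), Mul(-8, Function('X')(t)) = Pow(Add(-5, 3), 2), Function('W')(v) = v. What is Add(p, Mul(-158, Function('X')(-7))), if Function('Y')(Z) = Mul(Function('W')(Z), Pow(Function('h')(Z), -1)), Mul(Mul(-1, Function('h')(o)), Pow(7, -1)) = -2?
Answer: Rational(555, 7) ≈ 79.286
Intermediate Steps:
Function('h')(o) = 14 (Function('h')(o) = Mul(-7, -2) = 14)
Function('X')(t) = Rational(-1, 2) (Function('X')(t) = Mul(Rational(-1, 8), Pow(Add(-5, 3), 2)) = Mul(Rational(-1, 8), Pow(-2, 2)) = Mul(Rational(-1, 8), 4) = Rational(-1, 2))
Function('Y')(Z) = Mul(Rational(1, 14), Z) (Function('Y')(Z) = Mul(Z, Pow(14, -1)) = Mul(Z, Rational(1, 14)) = Mul(Rational(1, 14), Z))
p = Rational(2, 7) (p = Mul(Rational(1, 14), 4) = Rational(2, 7) ≈ 0.28571)
Add(p, Mul(-158, Function('X')(-7))) = Add(Rational(2, 7), Mul(-158, Rational(-1, 2))) = Add(Rational(2, 7), 79) = Rational(555, 7)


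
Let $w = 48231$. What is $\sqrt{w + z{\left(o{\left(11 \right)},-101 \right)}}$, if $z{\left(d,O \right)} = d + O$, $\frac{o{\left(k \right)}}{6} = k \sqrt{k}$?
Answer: $\sqrt{48130 + 66 \sqrt{11}} \approx 219.88$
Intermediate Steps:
$o{\left(k \right)} = 6 k^{\frac{3}{2}}$ ($o{\left(k \right)} = 6 k \sqrt{k} = 6 k^{\frac{3}{2}}$)
$z{\left(d,O \right)} = O + d$
$\sqrt{w + z{\left(o{\left(11 \right)},-101 \right)}} = \sqrt{48231 - \left(101 - 6 \cdot 11^{\frac{3}{2}}\right)} = \sqrt{48231 - \left(101 - 6 \cdot 11 \sqrt{11}\right)} = \sqrt{48231 - \left(101 - 66 \sqrt{11}\right)} = \sqrt{48130 + 66 \sqrt{11}}$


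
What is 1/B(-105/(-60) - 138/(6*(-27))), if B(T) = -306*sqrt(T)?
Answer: -sqrt(843)/14331 ≈ -0.0020260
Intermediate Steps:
1/B(-105/(-60) - 138/(6*(-27))) = 1/(-306*sqrt(-105/(-60) - 138/(6*(-27)))) = 1/(-306*sqrt(-105*(-1/60) - 138/(-162))) = 1/(-306*sqrt(7/4 - 138*(-1/162))) = 1/(-306*sqrt(7/4 + 23/27)) = 1/(-17*sqrt(843)) = -sqrt(843)/14331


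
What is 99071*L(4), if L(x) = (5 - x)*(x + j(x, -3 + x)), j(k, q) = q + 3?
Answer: 792568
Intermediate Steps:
j(k, q) = 3 + q
L(x) = 2*x*(5 - x) (L(x) = (5 - x)*(x + (3 + (-3 + x))) = (5 - x)*(x + x) = (5 - x)*(2*x) = 2*x*(5 - x))
99071*L(4) = 99071*(2*4*(5 - 1*4)) = 99071*(2*4*(5 - 4)) = 99071*(2*4*1) = 99071*8 = 792568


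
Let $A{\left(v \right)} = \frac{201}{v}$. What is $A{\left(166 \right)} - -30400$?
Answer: $\frac{5046601}{166} \approx 30401.0$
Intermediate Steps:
$A{\left(166 \right)} - -30400 = \frac{201}{166} - -30400 = 201 \cdot \frac{1}{166} + 30400 = \frac{201}{166} + 30400 = \frac{5046601}{166}$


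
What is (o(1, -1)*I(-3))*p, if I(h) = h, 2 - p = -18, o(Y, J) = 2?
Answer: -120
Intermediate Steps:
p = 20 (p = 2 - 1*(-18) = 2 + 18 = 20)
(o(1, -1)*I(-3))*p = (2*(-3))*20 = -6*20 = -120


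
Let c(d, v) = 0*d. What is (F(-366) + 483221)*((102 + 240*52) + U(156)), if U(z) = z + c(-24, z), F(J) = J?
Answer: 6150606990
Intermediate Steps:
c(d, v) = 0
U(z) = z (U(z) = z + 0 = z)
(F(-366) + 483221)*((102 + 240*52) + U(156)) = (-366 + 483221)*((102 + 240*52) + 156) = 482855*((102 + 12480) + 156) = 482855*(12582 + 156) = 482855*12738 = 6150606990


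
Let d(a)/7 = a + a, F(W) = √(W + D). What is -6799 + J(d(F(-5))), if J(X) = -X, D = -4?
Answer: -6799 - 42*I ≈ -6799.0 - 42.0*I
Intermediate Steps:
F(W) = √(-4 + W) (F(W) = √(W - 4) = √(-4 + W))
d(a) = 14*a (d(a) = 7*(a + a) = 7*(2*a) = 14*a)
-6799 + J(d(F(-5))) = -6799 - 14*√(-4 - 5) = -6799 - 14*√(-9) = -6799 - 14*3*I = -6799 - 42*I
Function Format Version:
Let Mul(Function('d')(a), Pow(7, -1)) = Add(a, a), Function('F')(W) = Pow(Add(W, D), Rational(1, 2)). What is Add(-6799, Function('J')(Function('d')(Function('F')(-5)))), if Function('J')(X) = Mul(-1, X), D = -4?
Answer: Add(-6799, Mul(-42, I)) ≈ Add(-6799.0, Mul(-42.000, I))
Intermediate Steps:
Function('F')(W) = Pow(Add(-4, W), Rational(1, 2)) (Function('F')(W) = Pow(Add(W, -4), Rational(1, 2)) = Pow(Add(-4, W), Rational(1, 2)))
Function('d')(a) = Mul(14, a) (Function('d')(a) = Mul(7, Add(a, a)) = Mul(7, Mul(2, a)) = Mul(14, a))
Add(-6799, Function('J')(Function('d')(Function('F')(-5)))) = Add(-6799, Mul(-1, Mul(14, Pow(Add(-4, -5), Rational(1, 2))))) = Add(-6799, Mul(-1, Mul(14, Pow(-9, Rational(1, 2))))) = Add(-6799, Mul(-1, Mul(14, Mul(3, I)))) = Add(-6799, Mul(-1, Mul(42, I))) = Add(-6799, Mul(-42, I))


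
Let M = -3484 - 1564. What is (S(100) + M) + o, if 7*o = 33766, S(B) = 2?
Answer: -1556/7 ≈ -222.29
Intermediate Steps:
o = 33766/7 (o = (⅐)*33766 = 33766/7 ≈ 4823.7)
M = -5048
(S(100) + M) + o = (2 - 5048) + 33766/7 = -5046 + 33766/7 = -1556/7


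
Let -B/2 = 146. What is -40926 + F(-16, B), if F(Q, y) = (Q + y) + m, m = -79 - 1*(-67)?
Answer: -41246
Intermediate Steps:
B = -292 (B = -2*146 = -292)
m = -12 (m = -79 + 67 = -12)
F(Q, y) = -12 + Q + y (F(Q, y) = (Q + y) - 12 = -12 + Q + y)
-40926 + F(-16, B) = -40926 + (-12 - 16 - 292) = -40926 - 320 = -41246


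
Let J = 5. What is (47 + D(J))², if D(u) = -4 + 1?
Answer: 1936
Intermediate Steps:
D(u) = -3
(47 + D(J))² = (47 - 3)² = 44² = 1936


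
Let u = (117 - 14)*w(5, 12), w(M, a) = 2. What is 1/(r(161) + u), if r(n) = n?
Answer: 1/367 ≈ 0.0027248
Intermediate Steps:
u = 206 (u = (117 - 14)*2 = 103*2 = 206)
1/(r(161) + u) = 1/(161 + 206) = 1/367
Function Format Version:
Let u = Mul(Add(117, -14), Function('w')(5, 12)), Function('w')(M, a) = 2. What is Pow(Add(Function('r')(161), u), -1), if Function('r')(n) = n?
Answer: Rational(1, 367) ≈ 0.0027248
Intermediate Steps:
u = 206 (u = Mul(Add(117, -14), 2) = Mul(103, 2) = 206)
Pow(Add(Function('r')(161), u), -1) = Pow(Add(161, 206), -1) = Pow(367, -1) = Rational(1, 367)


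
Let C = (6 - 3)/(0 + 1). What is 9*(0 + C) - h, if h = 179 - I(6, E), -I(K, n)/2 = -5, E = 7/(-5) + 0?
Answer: -142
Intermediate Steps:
E = -7/5 (E = 7*(-⅕) + 0 = -7/5 + 0 = -7/5 ≈ -1.4000)
I(K, n) = 10 (I(K, n) = -2*(-5) = 10)
h = 169 (h = 179 - 1*10 = 179 - 10 = 169)
C = 3 (C = 3/1 = 3*1 = 3)
9*(0 + C) - h = 9*(0 + 3) - 1*169 = 9*3 - 169 = 27 - 169 = -142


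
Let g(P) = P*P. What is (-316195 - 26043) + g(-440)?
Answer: -148638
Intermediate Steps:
g(P) = P²
(-316195 - 26043) + g(-440) = (-316195 - 26043) + (-440)² = -342238 + 193600 = -148638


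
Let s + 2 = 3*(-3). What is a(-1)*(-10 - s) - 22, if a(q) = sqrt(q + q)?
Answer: -22 + I*sqrt(2) ≈ -22.0 + 1.4142*I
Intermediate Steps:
a(q) = sqrt(2)*sqrt(q) (a(q) = sqrt(2*q) = sqrt(2)*sqrt(q))
s = -11 (s = -2 + 3*(-3) = -2 - 9 = -11)
a(-1)*(-10 - s) - 22 = (sqrt(2)*sqrt(-1))*(-10 - 1*(-11)) - 22 = (sqrt(2)*I)*(-10 + 11) - 22 = (I*sqrt(2))*1 - 22 = I*sqrt(2) - 22 = -22 + I*sqrt(2)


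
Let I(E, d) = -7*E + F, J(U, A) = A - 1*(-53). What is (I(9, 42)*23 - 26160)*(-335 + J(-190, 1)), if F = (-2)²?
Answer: 7732277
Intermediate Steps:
J(U, A) = 53 + A (J(U, A) = A + 53 = 53 + A)
F = 4
I(E, d) = 4 - 7*E (I(E, d) = -7*E + 4 = 4 - 7*E)
(I(9, 42)*23 - 26160)*(-335 + J(-190, 1)) = ((4 - 7*9)*23 - 26160)*(-335 + (53 + 1)) = ((4 - 63)*23 - 26160)*(-335 + 54) = (-59*23 - 26160)*(-281) = (-1357 - 26160)*(-281) = -27517*(-281) = 7732277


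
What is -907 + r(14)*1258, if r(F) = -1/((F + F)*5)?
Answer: -64119/70 ≈ -915.99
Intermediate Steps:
r(F) = -1/(10*F) (r(F) = -1/((2*F)*5) = -1/(10*F))
-907 + r(14)*1258 = -907 - 1/10/14*1258 = -907 - 1/10*1/14*1258 = -907 - 1/140*1258 = -907 - 629/70 = -64119/70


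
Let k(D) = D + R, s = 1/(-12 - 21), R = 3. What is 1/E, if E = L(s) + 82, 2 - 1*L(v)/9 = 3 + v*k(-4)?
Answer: 11/800 ≈ 0.013750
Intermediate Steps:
s = -1/33 (s = 1/(-33) = -1/33 ≈ -0.030303)
k(D) = 3 + D (k(D) = D + 3 = 3 + D)
L(v) = -9 + 9*v (L(v) = 18 - 9*(3 + v*(3 - 4)) = 18 - 9*(3 + v*(-1)) = 18 - 9*(3 - v) = 18 + (-27 + 9*v) = -9 + 9*v)
E = 800/11 (E = (-9 + 9*(-1/33)) + 82 = (-9 - 3/11) + 82 = -102/11 + 82 = 800/11 ≈ 72.727)
1/E = 1/(800/11) = 11/800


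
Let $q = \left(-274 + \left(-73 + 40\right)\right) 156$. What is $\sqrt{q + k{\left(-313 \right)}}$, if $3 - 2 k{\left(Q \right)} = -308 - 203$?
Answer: $i \sqrt{47635} \approx 218.25 i$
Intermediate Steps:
$q = -47892$ ($q = \left(-274 - 33\right) 156 = \left(-307\right) 156 = -47892$)
$k{\left(Q \right)} = 257$ ($k{\left(Q \right)} = \frac{3}{2} - \frac{-308 - 203}{2} = \frac{3}{2} - - \frac{511}{2} = \frac{3}{2} + \frac{511}{2} = 257$)
$\sqrt{q + k{\left(-313 \right)}} = \sqrt{-47892 + 257} = \sqrt{-47635} = i \sqrt{47635}$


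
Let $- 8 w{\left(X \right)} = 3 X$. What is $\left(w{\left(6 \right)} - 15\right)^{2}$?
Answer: $\frac{4761}{16} \approx 297.56$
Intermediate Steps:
$w{\left(X \right)} = - \frac{3 X}{8}$
$\left(w{\left(6 \right)} - 15\right)^{2} = \left(\left(- \frac{3}{8}\right) 6 - 15\right)^{2} = \left(- \frac{9}{4} - 15\right)^{2} = \left(- \frac{69}{4}\right)^{2} = \frac{4761}{16}$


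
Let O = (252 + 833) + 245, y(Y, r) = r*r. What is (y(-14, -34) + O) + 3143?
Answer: 5629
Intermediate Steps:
y(Y, r) = r²
O = 1330 (O = 1085 + 245 = 1330)
(y(-14, -34) + O) + 3143 = ((-34)² + 1330) + 3143 = (1156 + 1330) + 3143 = 2486 + 3143 = 5629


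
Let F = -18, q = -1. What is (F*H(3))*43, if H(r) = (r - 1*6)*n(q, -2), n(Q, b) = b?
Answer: -4644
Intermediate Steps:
H(r) = 12 - 2*r (H(r) = (r - 1*6)*(-2) = (r - 6)*(-2) = (-6 + r)*(-2) = 12 - 2*r)
(F*H(3))*43 = -18*(12 - 2*3)*43 = -18*(12 - 6)*43 = -18*6*43 = -108*43 = -4644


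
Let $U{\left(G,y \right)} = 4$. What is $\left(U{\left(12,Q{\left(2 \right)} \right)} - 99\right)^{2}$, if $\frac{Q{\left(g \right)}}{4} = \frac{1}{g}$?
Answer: $9025$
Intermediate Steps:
$Q{\left(g \right)} = \frac{4}{g}$
$\left(U{\left(12,Q{\left(2 \right)} \right)} - 99\right)^{2} = \left(4 - 99\right)^{2} = \left(-95\right)^{2} = 9025$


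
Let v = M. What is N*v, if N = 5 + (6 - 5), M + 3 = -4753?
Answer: -28536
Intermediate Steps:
M = -4756 (M = -3 - 4753 = -4756)
N = 6 (N = 5 + 1 = 6)
v = -4756
N*v = 6*(-4756) = -28536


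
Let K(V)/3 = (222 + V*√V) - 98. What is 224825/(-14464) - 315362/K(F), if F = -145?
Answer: -2632205174507/132953131392 - 45727490*I*√145/9192003 ≈ -19.798 - 59.903*I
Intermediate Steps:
K(V) = 372 + 3*V^(3/2) (K(V) = 3*((222 + V*√V) - 98) = 3*((222 + V^(3/2)) - 98) = 3*(124 + V^(3/2)) = 372 + 3*V^(3/2))
224825/(-14464) - 315362/K(F) = 224825/(-14464) - 315362/(372 + 3*(-145)^(3/2)) = 224825*(-1/14464) - 315362/(372 + 3*(-145*I*√145)) = -224825/14464 - 315362/(372 - 435*I*√145)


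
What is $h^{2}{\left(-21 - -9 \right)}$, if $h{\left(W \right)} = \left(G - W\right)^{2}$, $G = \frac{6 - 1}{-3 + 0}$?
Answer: $\frac{923521}{81} \approx 11402.0$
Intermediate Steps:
$G = - \frac{5}{3}$ ($G = \frac{5}{-3} = 5 \left(- \frac{1}{3}\right) = - \frac{5}{3} \approx -1.6667$)
$h{\left(W \right)} = \left(- \frac{5}{3} - W\right)^{2}$
$h^{2}{\left(-21 - -9 \right)} = \left(\frac{\left(5 + 3 \left(-21 - -9\right)\right)^{2}}{9}\right)^{2} = \left(\frac{\left(5 + 3 \left(-21 + 9\right)\right)^{2}}{9}\right)^{2} = \left(\frac{\left(5 + 3 \left(-12\right)\right)^{2}}{9}\right)^{2} = \left(\frac{\left(5 - 36\right)^{2}}{9}\right)^{2} = \left(\frac{\left(-31\right)^{2}}{9}\right)^{2} = \left(\frac{1}{9} \cdot 961\right)^{2} = \left(\frac{961}{9}\right)^{2} = \frac{923521}{81}$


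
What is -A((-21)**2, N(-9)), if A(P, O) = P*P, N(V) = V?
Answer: -194481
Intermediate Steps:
A(P, O) = P**2
-A((-21)**2, N(-9)) = -((-21)**2)**2 = -1*441**2 = -1*194481 = -194481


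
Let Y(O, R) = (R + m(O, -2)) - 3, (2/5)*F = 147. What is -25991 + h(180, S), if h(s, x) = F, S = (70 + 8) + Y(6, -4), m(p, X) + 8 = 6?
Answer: -51247/2 ≈ -25624.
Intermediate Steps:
F = 735/2 (F = (5/2)*147 = 735/2 ≈ 367.50)
m(p, X) = -2 (m(p, X) = -8 + 6 = -2)
Y(O, R) = -5 + R (Y(O, R) = (R - 2) - 3 = (-2 + R) - 3 = -5 + R)
S = 69 (S = (70 + 8) + (-5 - 4) = 78 - 9 = 69)
h(s, x) = 735/2
-25991 + h(180, S) = -25991 + 735/2 = -51247/2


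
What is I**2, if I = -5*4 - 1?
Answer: 441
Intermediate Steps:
I = -21 (I = -20 - 1 = -21)
I**2 = (-21)**2 = 441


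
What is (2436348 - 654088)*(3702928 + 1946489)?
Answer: 10068729942420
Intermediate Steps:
(2436348 - 654088)*(3702928 + 1946489) = 1782260*5649417 = 10068729942420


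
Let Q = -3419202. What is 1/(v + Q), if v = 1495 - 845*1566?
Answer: -1/4740977 ≈ -2.1093e-7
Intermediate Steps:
v = -1321775 (v = 1495 - 1323270 = -1321775)
1/(v + Q) = 1/(-1321775 - 3419202) = 1/(-4740977) = -1/4740977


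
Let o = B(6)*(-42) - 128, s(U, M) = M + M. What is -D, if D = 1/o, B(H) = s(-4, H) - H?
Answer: 1/380 ≈ 0.0026316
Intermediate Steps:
s(U, M) = 2*M
B(H) = H (B(H) = 2*H - H = H)
o = -380 (o = 6*(-42) - 128 = -252 - 128 = -380)
D = -1/380 (D = 1/(-380) = -1/380 ≈ -0.0026316)
-D = -1*(-1/380) = 1/380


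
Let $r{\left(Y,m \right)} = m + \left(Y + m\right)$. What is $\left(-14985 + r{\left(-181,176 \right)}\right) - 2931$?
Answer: $-17745$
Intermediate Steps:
$r{\left(Y,m \right)} = Y + 2 m$
$\left(-14985 + r{\left(-181,176 \right)}\right) - 2931 = \left(-14985 + \left(-181 + 2 \cdot 176\right)\right) - 2931 = \left(-14985 + \left(-181 + 352\right)\right) + \left(-4768 + 1837\right) = \left(-14985 + 171\right) - 2931 = -14814 - 2931 = -17745$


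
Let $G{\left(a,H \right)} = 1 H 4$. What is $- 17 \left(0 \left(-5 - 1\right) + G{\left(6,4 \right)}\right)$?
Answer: $-272$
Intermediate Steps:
$G{\left(a,H \right)} = 4 H$ ($G{\left(a,H \right)} = H 4 = 4 H$)
$- 17 \left(0 \left(-5 - 1\right) + G{\left(6,4 \right)}\right) = - 17 \left(0 \left(-5 - 1\right) + 4 \cdot 4\right) = - 17 \left(0 \left(-6\right) + 16\right) = - 17 \left(0 + 16\right) = \left(-17\right) 16 = -272$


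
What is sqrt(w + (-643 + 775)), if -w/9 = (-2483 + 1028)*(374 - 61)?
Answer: sqrt(4098867) ≈ 2024.6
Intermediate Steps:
w = 4098735 (w = -9*(-2483 + 1028)*(374 - 61) = -(-13095)*313 = -9*(-455415) = 4098735)
sqrt(w + (-643 + 775)) = sqrt(4098735 + (-643 + 775)) = sqrt(4098735 + 132) = sqrt(4098867)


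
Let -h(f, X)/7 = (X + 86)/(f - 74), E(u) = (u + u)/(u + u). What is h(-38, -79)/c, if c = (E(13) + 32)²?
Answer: 7/17424 ≈ 0.00040174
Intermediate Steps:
E(u) = 1 (E(u) = (2*u)/((2*u)) = (2*u)*(1/(2*u)) = 1)
h(f, X) = -7*(86 + X)/(-74 + f) (h(f, X) = -7*(X + 86)/(f - 74) = -7*(86 + X)/(-74 + f))
c = 1089 (c = (1 + 32)² = 33² = 1089)
h(-38, -79)/c = (7*(-86 - 1*(-79))/(-74 - 38))/1089 = (7*(-86 + 79)/(-112))*(1/1089) = (7*(-1/112)*(-7))*(1/1089) = (7/16)*(1/1089) = 7/17424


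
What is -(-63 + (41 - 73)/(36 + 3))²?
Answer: -6195121/1521 ≈ -4073.1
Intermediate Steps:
-(-63 + (41 - 73)/(36 + 3))² = -(-63 - 32/39)² = -(-2489/39)² = -1*6195121/1521 = -6195121/1521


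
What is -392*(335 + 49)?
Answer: -150528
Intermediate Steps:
-392*(335 + 49) = -392*384 = -150528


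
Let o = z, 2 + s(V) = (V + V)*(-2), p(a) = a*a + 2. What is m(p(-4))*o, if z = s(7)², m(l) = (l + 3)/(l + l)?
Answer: 525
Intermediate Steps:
p(a) = 2 + a² (p(a) = a² + 2 = 2 + a²)
m(l) = (3 + l)/(2*l) (m(l) = (3 + l)/((2*l)) = (3 + l)*(1/(2*l)) = (3 + l)/(2*l))
s(V) = -2 - 4*V (s(V) = -2 + (V + V)*(-2) = -2 + (2*V)*(-2) = -2 - 4*V)
z = 900 (z = (-2 - 4*7)² = (-2 - 28)² = (-30)² = 900)
o = 900
m(p(-4))*o = ((3 + (2 + (-4)²))/(2*(2 + (-4)²)))*900 = ((3 + (2 + 16))/(2*(2 + 16)))*900 = ((½)*(3 + 18)/18)*900 = ((½)*(1/18)*21)*900 = (7/12)*900 = 525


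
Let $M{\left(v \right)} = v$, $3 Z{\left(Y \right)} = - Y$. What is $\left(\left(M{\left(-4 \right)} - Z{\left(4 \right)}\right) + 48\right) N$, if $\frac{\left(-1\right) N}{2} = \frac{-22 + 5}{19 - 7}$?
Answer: $\frac{1156}{9} \approx 128.44$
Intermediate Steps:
$Z{\left(Y \right)} = - \frac{Y}{3}$ ($Z{\left(Y \right)} = \frac{\left(-1\right) Y}{3} = - \frac{Y}{3}$)
$N = \frac{17}{6}$ ($N = - 2 \frac{-22 + 5}{19 - 7} = - 2 \left(- \frac{17}{12}\right) = - 2 \left(\left(-17\right) \frac{1}{12}\right) = \left(-2\right) \left(- \frac{17}{12}\right) = \frac{17}{6} \approx 2.8333$)
$\left(\left(M{\left(-4 \right)} - Z{\left(4 \right)}\right) + 48\right) N = \left(\left(-4 - \left(- \frac{1}{3}\right) 4\right) + 48\right) \frac{17}{6} = \left(\left(-4 - - \frac{4}{3}\right) + 48\right) \frac{17}{6} = \left(\left(-4 + \frac{4}{3}\right) + 48\right) \frac{17}{6} = \left(- \frac{8}{3} + 48\right) \frac{17}{6} = \frac{136}{3} \cdot \frac{17}{6} = \frac{1156}{9}$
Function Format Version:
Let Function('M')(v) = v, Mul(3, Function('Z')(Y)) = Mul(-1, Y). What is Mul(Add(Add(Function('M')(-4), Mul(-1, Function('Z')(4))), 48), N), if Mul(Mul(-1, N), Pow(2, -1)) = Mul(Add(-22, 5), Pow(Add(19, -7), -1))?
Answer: Rational(1156, 9) ≈ 128.44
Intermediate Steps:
Function('Z')(Y) = Mul(Rational(-1, 3), Y) (Function('Z')(Y) = Mul(Rational(1, 3), Mul(-1, Y)) = Mul(Rational(-1, 3), Y))
N = Rational(17, 6) (N = Mul(-2, Mul(Add(-22, 5), Pow(Add(19, -7), -1))) = Mul(-2, Mul(-17, Pow(12, -1))) = Mul(-2, Mul(-17, Rational(1, 12))) = Mul(-2, Rational(-17, 12)) = Rational(17, 6) ≈ 2.8333)
Mul(Add(Add(Function('M')(-4), Mul(-1, Function('Z')(4))), 48), N) = Mul(Add(Add(-4, Mul(-1, Mul(Rational(-1, 3), 4))), 48), Rational(17, 6)) = Mul(Add(Add(-4, Mul(-1, Rational(-4, 3))), 48), Rational(17, 6)) = Mul(Add(Add(-4, Rational(4, 3)), 48), Rational(17, 6)) = Mul(Add(Rational(-8, 3), 48), Rational(17, 6)) = Mul(Rational(136, 3), Rational(17, 6)) = Rational(1156, 9)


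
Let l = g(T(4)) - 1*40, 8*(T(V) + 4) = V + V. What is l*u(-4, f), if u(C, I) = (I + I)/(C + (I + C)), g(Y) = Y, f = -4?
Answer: -86/3 ≈ -28.667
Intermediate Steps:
T(V) = -4 + V/4 (T(V) = -4 + (V + V)/8 = -4 + (2*V)/8 = -4 + V/4)
l = -43 (l = (-4 + (¼)*4) - 1*40 = (-4 + 1) - 40 = -3 - 40 = -43)
u(C, I) = 2*I/(I + 2*C) (u(C, I) = (2*I)/(C + (C + I)) = (2*I)/(I + 2*C) = 2*I/(I + 2*C))
l*u(-4, f) = -86*(-4)/(-4 + 2*(-4)) = -86*(-4)/(-4 - 8) = -86*(-4)/(-12) = -86*(-4)*(-1)/12 = -43*⅔ = -86/3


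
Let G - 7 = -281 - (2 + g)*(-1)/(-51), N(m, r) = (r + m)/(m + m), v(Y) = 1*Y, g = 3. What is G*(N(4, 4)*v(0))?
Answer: 0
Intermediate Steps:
v(Y) = Y
N(m, r) = (m + r)/(2*m) (N(m, r) = (m + r)/((2*m)) = (m + r)*(1/(2*m)) = (m + r)/(2*m))
G = -13979/51 (G = 7 + (-281 - (2 + 3)*(-1)/(-51)) = 7 + (-281 - 5*(-1)*(-1)/51) = 7 + (-281 - (-5)*(-1)/51) = 7 + (-281 - 1*5/51) = 7 + (-281 - 5/51) = 7 - 14336/51 = -13979/51 ≈ -274.10)
G*(N(4, 4)*v(0)) = -13979*(1/2)*(4 + 4)/4*0/51 = -13979*(1/2)*(1/4)*8*0/51 = -13979*0/51 = -13979/51*0 = 0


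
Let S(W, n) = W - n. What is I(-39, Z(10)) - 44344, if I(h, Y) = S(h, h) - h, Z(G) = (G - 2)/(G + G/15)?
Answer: -44305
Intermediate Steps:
Z(G) = 15*(-2 + G)/(16*G) (Z(G) = (-2 + G)/(G + G*(1/15)) = (-2 + G)/(G + G/15) = (-2 + G)/((16*G/15)) = (-2 + G)*(15/(16*G)) = 15*(-2 + G)/(16*G))
I(h, Y) = -h (I(h, Y) = (h - h) - h = 0 - h = -h)
I(-39, Z(10)) - 44344 = -1*(-39) - 44344 = 39 - 44344 = -44305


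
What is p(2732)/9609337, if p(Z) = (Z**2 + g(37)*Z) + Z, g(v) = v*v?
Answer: 11206664/9609337 ≈ 1.1662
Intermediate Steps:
g(v) = v**2
p(Z) = Z**2 + 1370*Z (p(Z) = (Z**2 + 37**2*Z) + Z = (Z**2 + 1369*Z) + Z = Z**2 + 1370*Z)
p(2732)/9609337 = (2732*(1370 + 2732))/9609337 = (2732*4102)*(1/9609337) = 11206664*(1/9609337) = 11206664/9609337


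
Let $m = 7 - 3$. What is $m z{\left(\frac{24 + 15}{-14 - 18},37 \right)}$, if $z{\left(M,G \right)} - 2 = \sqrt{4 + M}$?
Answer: $8 + \frac{\sqrt{178}}{2} \approx 14.671$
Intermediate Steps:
$z{\left(M,G \right)} = 2 + \sqrt{4 + M}$
$m = 4$
$m z{\left(\frac{24 + 15}{-14 - 18},37 \right)} = 4 \left(2 + \sqrt{4 + \frac{24 + 15}{-14 - 18}}\right) = 4 \left(2 + \sqrt{4 + \frac{39}{-32}}\right) = 4 \left(2 + \sqrt{4 + 39 \left(- \frac{1}{32}\right)}\right) = 4 \left(2 + \sqrt{4 - \frac{39}{32}}\right) = 4 \left(2 + \sqrt{\frac{89}{32}}\right) = 4 \left(2 + \frac{\sqrt{178}}{8}\right) = 8 + \frac{\sqrt{178}}{2}$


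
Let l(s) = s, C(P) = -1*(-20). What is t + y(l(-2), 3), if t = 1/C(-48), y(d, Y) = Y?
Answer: 61/20 ≈ 3.0500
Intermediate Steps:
C(P) = 20
t = 1/20 ≈ 0.050000
t + y(l(-2), 3) = 1/20 + 3 = 61/20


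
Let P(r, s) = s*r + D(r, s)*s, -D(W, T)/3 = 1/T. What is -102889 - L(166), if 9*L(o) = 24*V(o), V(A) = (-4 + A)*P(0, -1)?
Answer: -101593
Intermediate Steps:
D(W, T) = -3/T
P(r, s) = -3 + r*s (P(r, s) = s*r + (-3/s)*s = r*s - 3 = -3 + r*s)
V(A) = 12 - 3*A (V(A) = (-4 + A)*(-3 + 0*(-1)) = (-4 + A)*(-3 + 0) = (-4 + A)*(-3) = 12 - 3*A)
L(o) = 32 - 8*o (L(o) = (24*(12 - 3*o))/9 = (288 - 72*o)/9 = 32 - 8*o)
-102889 - L(166) = -102889 - (32 - 8*166) = -102889 - (32 - 1328) = -102889 - 1*(-1296) = -102889 + 1296 = -101593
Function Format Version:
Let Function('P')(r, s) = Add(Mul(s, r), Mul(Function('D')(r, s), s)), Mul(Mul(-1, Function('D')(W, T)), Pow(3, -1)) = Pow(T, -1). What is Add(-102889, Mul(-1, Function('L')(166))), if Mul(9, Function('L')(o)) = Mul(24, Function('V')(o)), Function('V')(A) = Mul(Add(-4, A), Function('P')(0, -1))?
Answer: -101593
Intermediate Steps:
Function('D')(W, T) = Mul(-3, Pow(T, -1))
Function('P')(r, s) = Add(-3, Mul(r, s)) (Function('P')(r, s) = Add(Mul(s, r), Mul(Mul(-3, Pow(s, -1)), s)) = Add(Mul(r, s), -3) = Add(-3, Mul(r, s)))
Function('V')(A) = Add(12, Mul(-3, A)) (Function('V')(A) = Mul(Add(-4, A), Add(-3, Mul(0, -1))) = Mul(Add(-4, A), Add(-3, 0)) = Mul(Add(-4, A), -3) = Add(12, Mul(-3, A)))
Function('L')(o) = Add(32, Mul(-8, o)) (Function('L')(o) = Mul(Rational(1, 9), Mul(24, Add(12, Mul(-3, o)))) = Mul(Rational(1, 9), Add(288, Mul(-72, o))) = Add(32, Mul(-8, o)))
Add(-102889, Mul(-1, Function('L')(166))) = Add(-102889, Mul(-1, Add(32, Mul(-8, 166)))) = Add(-102889, Mul(-1, Add(32, -1328))) = Add(-102889, Mul(-1, -1296)) = Add(-102889, 1296) = -101593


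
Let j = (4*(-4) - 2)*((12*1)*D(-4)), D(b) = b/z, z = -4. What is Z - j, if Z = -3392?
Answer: -3176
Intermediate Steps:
D(b) = -b/4 (D(b) = b/(-4) = b*(-1/4) = -b/4)
j = -216 (j = (4*(-4) - 2)*((12*1)*(-1/4*(-4))) = (-16 - 2)*(12*1) = -18*12 = -216)
Z - j = -3392 - 1*(-216) = -3392 + 216 = -3176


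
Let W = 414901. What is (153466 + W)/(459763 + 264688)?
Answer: 568367/724451 ≈ 0.78455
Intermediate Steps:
(153466 + W)/(459763 + 264688) = (153466 + 414901)/(459763 + 264688) = 568367/724451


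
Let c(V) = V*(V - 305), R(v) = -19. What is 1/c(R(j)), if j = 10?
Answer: 1/6156 ≈ 0.00016244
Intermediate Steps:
c(V) = V*(-305 + V)
1/c(R(j)) = 1/(-19*(-305 - 19)) = 1/(-19*(-324)) = 1/6156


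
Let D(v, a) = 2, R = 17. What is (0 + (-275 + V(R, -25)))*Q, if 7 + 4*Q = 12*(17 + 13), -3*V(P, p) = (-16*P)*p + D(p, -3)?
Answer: -2692331/12 ≈ -2.2436e+5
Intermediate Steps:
V(P, p) = -⅔ + 16*P*p/3 (V(P, p) = -((-16*P)*p + 2)/3 = -(-16*P*p + 2)/3 = -(2 - 16*P*p)/3 = -⅔ + 16*P*p/3)
Q = 353/4 (Q = -7/4 + (12*(17 + 13))/4 = -7/4 + (12*30)/4 = -7/4 + (¼)*360 = -7/4 + 90 = 353/4 ≈ 88.250)
(0 + (-275 + V(R, -25)))*Q = (0 + (-275 + (-⅔ + (16/3)*17*(-25))))*(353/4) = (0 + (-275 + (-⅔ - 6800/3)))*(353/4) = (0 + (-275 - 6802/3))*(353/4) = (0 - 7627/3)*(353/4) = -7627/3*353/4 = -2692331/12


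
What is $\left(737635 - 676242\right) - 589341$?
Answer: $-527948$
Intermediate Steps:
$\left(737635 - 676242\right) - 589341 = 61393 - 589341 = -527948$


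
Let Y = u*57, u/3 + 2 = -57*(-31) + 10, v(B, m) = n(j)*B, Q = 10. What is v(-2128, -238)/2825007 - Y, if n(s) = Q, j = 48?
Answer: -857460270955/2825007 ≈ -3.0353e+5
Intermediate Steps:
n(s) = 10
v(B, m) = 10*B
u = 5325 (u = -6 + 3*(-57*(-31) + 10) = -6 + 3*(1767 + 10) = -6 + 3*1777 = -6 + 5331 = 5325)
Y = 303525 (Y = 5325*57 = 303525)
v(-2128, -238)/2825007 - Y = (10*(-2128))/2825007 - 1*303525 = -21280*1/2825007 - 303525 = -21280/2825007 - 303525 = -857460270955/2825007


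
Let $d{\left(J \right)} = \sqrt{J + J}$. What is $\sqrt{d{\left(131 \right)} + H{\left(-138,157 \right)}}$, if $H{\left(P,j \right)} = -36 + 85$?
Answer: $\sqrt{49 + \sqrt{262}} \approx 8.0738$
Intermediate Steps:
$H{\left(P,j \right)} = 49$
$d{\left(J \right)} = \sqrt{2} \sqrt{J}$ ($d{\left(J \right)} = \sqrt{2 J} = \sqrt{2} \sqrt{J}$)
$\sqrt{d{\left(131 \right)} + H{\left(-138,157 \right)}} = \sqrt{\sqrt{2} \sqrt{131} + 49} = \sqrt{\sqrt{262} + 49} = \sqrt{49 + \sqrt{262}}$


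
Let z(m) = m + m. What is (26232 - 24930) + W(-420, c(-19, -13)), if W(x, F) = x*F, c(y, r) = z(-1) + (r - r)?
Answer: 2142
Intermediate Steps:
z(m) = 2*m
c(y, r) = -2 (c(y, r) = 2*(-1) + (r - r) = -2 + 0 = -2)
W(x, F) = F*x
(26232 - 24930) + W(-420, c(-19, -13)) = (26232 - 24930) - 2*(-420) = 1302 + 840 = 2142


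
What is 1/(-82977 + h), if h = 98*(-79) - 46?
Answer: -1/90765 ≈ -1.1017e-5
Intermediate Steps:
h = -7788 (h = -7742 - 46 = -7788)
1/(-82977 + h) = 1/(-82977 - 7788) = 1/(-90765) = -1/90765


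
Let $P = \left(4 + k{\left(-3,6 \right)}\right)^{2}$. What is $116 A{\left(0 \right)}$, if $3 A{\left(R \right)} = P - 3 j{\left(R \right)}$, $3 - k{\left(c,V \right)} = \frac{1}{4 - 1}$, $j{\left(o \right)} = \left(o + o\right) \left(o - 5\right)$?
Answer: $\frac{46400}{27} \approx 1718.5$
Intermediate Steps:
$j{\left(o \right)} = 2 o \left(-5 + o\right)$
$k{\left(c,V \right)} = \frac{8}{3}$ ($k{\left(c,V \right)} = 3 - \frac{1}{4 - 1} = 3 - \frac{1}{3} = \frac{8}{3}$)
$P = \frac{400}{9}$ ($P = \left(4 + \frac{8}{3}\right)^{2} = \left(\frac{20}{3}\right)^{2} = \frac{400}{9} \approx 44.444$)
$A{\left(R \right)} = \frac{400}{27} - 2 R \left(-5 + R\right)$ ($A{\left(R \right)} = \frac{\frac{400}{9} - 3 \cdot 2 R \left(-5 + R\right)}{3} = \frac{\frac{400}{9} - 6 R \left(-5 + R\right)}{3} = \frac{400}{27} - 2 R \left(-5 + R\right)$)
$116 A{\left(0 \right)} = 116 \left(\frac{400}{27} - 0 \left(-5 + 0\right)\right) = 116 \left(\frac{400}{27} - 0 \left(-5\right)\right) = 116 \left(\frac{400}{27} + 0\right) = 116 \cdot \frac{400}{27} = \frac{46400}{27}$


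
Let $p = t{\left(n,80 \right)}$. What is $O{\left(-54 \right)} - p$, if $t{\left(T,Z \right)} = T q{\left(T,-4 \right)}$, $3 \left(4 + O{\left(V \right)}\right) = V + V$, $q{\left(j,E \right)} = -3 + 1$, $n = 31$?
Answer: $22$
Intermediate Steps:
$q{\left(j,E \right)} = -2$
$O{\left(V \right)} = -4 + \frac{2 V}{3}$ ($O{\left(V \right)} = -4 + \frac{V + V}{3} = -4 + \frac{2 V}{3}$)
$t{\left(T,Z \right)} = - 2 T$ ($t{\left(T,Z \right)} = T \left(-2\right) = - 2 T$)
$p = -62$ ($p = \left(-2\right) 31 = -62$)
$O{\left(-54 \right)} - p = \left(-4 + \frac{2}{3} \left(-54\right)\right) - -62 = \left(-4 - 36\right) + 62 = -40 + 62 = 22$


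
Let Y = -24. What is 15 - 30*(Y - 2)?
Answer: 795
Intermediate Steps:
15 - 30*(Y - 2) = 15 - 30*(-24 - 2) = 15 - 30*(-26) = 15 + 780 = 795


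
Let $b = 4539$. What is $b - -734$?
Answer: $5273$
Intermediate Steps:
$b - -734 = 4539 - -734 = 4539 + 734 = 5273$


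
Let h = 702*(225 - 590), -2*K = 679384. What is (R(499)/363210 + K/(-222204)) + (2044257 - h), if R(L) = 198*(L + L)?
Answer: 7736038149585734/3362779785 ≈ 2.3005e+6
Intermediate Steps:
R(L) = 396*L (R(L) = 198*(2*L) = 396*L)
K = -339692 (K = -½*679384 = -339692)
h = -256230 (h = 702*(-365) = -256230)
(R(499)/363210 + K/(-222204)) + (2044257 - h) = ((396*499)/363210 - 339692/(-222204)) + (2044257 - 1*(-256230)) = (197604*(1/363210) - 339692*(-1/222204)) + (2044257 + 256230) = (32934/60535 + 84923/55551) + 2300487 = 6970330439/3362779785 + 2300487 = 7736038149585734/3362779785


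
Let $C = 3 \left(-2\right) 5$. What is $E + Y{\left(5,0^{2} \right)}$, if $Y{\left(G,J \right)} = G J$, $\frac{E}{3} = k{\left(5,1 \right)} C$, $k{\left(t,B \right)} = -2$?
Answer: $180$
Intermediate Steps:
$C = -30$ ($C = \left(-6\right) 5 = -30$)
$E = 180$ ($E = 3 \left(\left(-2\right) \left(-30\right)\right) = 3 \cdot 60 = 180$)
$E + Y{\left(5,0^{2} \right)} = 180 + 5 \cdot 0^{2} = 180 + 5 \cdot 0 = 180 + 0 = 180$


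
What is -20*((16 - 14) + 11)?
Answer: -260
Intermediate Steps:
-20*((16 - 14) + 11) = -20*(2 + 11) = -20*13 = -260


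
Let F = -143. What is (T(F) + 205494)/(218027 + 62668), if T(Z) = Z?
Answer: 205351/280695 ≈ 0.73158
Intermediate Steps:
(T(F) + 205494)/(218027 + 62668) = (-143 + 205494)/(218027 + 62668) = 205351/280695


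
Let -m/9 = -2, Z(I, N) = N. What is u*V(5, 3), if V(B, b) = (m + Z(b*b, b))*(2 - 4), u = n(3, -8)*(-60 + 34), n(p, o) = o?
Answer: -8736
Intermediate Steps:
u = 208 (u = -8*(-60 + 34) = -8*(-26) = 208)
m = 18 (m = -9*(-2) = 18)
V(B, b) = -36 - 2*b (V(B, b) = (18 + b)*(2 - 4) = (18 + b)*(-2) = -36 - 2*b)
u*V(5, 3) = 208*(-36 - 2*3) = 208*(-36 - 6) = 208*(-42) = -8736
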